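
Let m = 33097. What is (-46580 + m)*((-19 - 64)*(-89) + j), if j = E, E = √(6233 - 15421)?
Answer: -99598921 - 26966*I*√2297 ≈ -9.9599e+7 - 1.2924e+6*I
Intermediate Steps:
E = 2*I*√2297 (E = √(-9188) = 2*I*√2297 ≈ 95.854*I)
j = 2*I*√2297 ≈ 95.854*I
(-46580 + m)*((-19 - 64)*(-89) + j) = (-46580 + 33097)*((-19 - 64)*(-89) + 2*I*√2297) = -13483*(-83*(-89) + 2*I*√2297) = -13483*(7387 + 2*I*√2297) = -99598921 - 26966*I*√2297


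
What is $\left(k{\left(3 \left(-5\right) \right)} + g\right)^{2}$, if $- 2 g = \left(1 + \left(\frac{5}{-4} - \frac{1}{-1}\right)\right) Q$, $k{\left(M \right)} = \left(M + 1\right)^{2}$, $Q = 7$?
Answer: $\frac{2393209}{64} \approx 37394.0$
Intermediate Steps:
$k{\left(M \right)} = \left(1 + M\right)^{2}$
$g = - \frac{21}{8}$ ($g = - \frac{\left(1 + \left(\frac{5}{-4} - \frac{1}{-1}\right)\right) 7}{2} = - \frac{\left(1 + \left(5 \left(- \frac{1}{4}\right) - -1\right)\right) 7}{2} = - \frac{\left(1 + \left(- \frac{5}{4} + 1\right)\right) 7}{2} = - \frac{\left(1 - \frac{1}{4}\right) 7}{2} = - \frac{\frac{3}{4} \cdot 7}{2} = \left(- \frac{1}{2}\right) \frac{21}{4} = - \frac{21}{8} \approx -2.625$)
$\left(k{\left(3 \left(-5\right) \right)} + g\right)^{2} = \left(\left(1 + 3 \left(-5\right)\right)^{2} - \frac{21}{8}\right)^{2} = \left(\left(1 - 15\right)^{2} - \frac{21}{8}\right)^{2} = \left(\left(-14\right)^{2} - \frac{21}{8}\right)^{2} = \left(196 - \frac{21}{8}\right)^{2} = \left(\frac{1547}{8}\right)^{2} = \frac{2393209}{64}$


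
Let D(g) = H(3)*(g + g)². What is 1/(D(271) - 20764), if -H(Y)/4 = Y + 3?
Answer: -1/7071100 ≈ -1.4142e-7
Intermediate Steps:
H(Y) = -12 - 4*Y (H(Y) = -4*(Y + 3) = -4*(3 + Y) = -12 - 4*Y)
D(g) = -96*g² (D(g) = (-12 - 4*3)*(g + g)² = (-12 - 12)*(2*g)² = -96*g²)
1/(D(271) - 20764) = 1/(-96*271² - 20764) = 1/(-96*73441 - 20764) = 1/(-7050336 - 20764) = 1/(-7071100) = -1/7071100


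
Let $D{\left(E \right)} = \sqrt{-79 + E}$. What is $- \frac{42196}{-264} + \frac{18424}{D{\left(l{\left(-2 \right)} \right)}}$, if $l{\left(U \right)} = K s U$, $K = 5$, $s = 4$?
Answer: $\frac{959}{6} - \frac{2632 i \sqrt{119}}{17} \approx 159.83 - 1688.9 i$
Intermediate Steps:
$l{\left(U \right)} = 20 U$ ($l{\left(U \right)} = 5 \cdot 4 U = 20 U$)
$- \frac{42196}{-264} + \frac{18424}{D{\left(l{\left(-2 \right)} \right)}} = - \frac{42196}{-264} + \frac{18424}{\sqrt{-79 + 20 \left(-2\right)}} = \left(-42196\right) \left(- \frac{1}{264}\right) + \frac{18424}{\sqrt{-79 - 40}} = \frac{959}{6} + \frac{18424}{\sqrt{-119}} = \frac{959}{6} + \frac{18424}{i \sqrt{119}} = \frac{959}{6} + 18424 \left(- \frac{i \sqrt{119}}{119}\right) = \frac{959}{6} - \frac{2632 i \sqrt{119}}{17}$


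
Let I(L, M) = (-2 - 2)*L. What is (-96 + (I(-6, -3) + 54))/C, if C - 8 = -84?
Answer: 9/38 ≈ 0.23684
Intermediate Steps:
I(L, M) = -4*L
C = -76 (C = 8 - 84 = -76)
(-96 + (I(-6, -3) + 54))/C = (-96 + (-4*(-6) + 54))/(-76) = -(-96 + (24 + 54))/76 = -(-96 + 78)/76 = -1/76*(-18) = 9/38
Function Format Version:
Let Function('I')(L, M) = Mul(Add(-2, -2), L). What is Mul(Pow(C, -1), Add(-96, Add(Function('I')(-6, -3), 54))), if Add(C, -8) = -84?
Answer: Rational(9, 38) ≈ 0.23684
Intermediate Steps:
Function('I')(L, M) = Mul(-4, L)
C = -76 (C = Add(8, -84) = -76)
Mul(Pow(C, -1), Add(-96, Add(Function('I')(-6, -3), 54))) = Mul(Pow(-76, -1), Add(-96, Add(Mul(-4, -6), 54))) = Mul(Rational(-1, 76), Add(-96, Add(24, 54))) = Mul(Rational(-1, 76), Add(-96, 78)) = Mul(Rational(-1, 76), -18) = Rational(9, 38)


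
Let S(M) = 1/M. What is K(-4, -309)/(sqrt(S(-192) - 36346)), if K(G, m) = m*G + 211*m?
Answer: 511704*I*sqrt(3531)/90629 ≈ 335.51*I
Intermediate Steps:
K(G, m) = 211*m + G*m (K(G, m) = G*m + 211*m = 211*m + G*m)
K(-4, -309)/(sqrt(S(-192) - 36346)) = (-309*(211 - 4))/(sqrt(1/(-192) - 36346)) = (-309*207)/(sqrt(-1/192 - 36346)) = -63963*(-8*I*sqrt(3531)/90629) = -(-511704)*I*sqrt(3531)/90629 = 511704*I*sqrt(3531)/90629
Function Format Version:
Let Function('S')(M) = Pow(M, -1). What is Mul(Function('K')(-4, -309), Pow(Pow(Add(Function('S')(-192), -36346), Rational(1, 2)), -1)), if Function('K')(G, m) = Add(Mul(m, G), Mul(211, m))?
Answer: Mul(Rational(511704, 90629), I, Pow(3531, Rational(1, 2))) ≈ Mul(335.51, I)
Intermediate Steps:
Function('K')(G, m) = Add(Mul(211, m), Mul(G, m)) (Function('K')(G, m) = Add(Mul(G, m), Mul(211, m)) = Add(Mul(211, m), Mul(G, m)))
Mul(Function('K')(-4, -309), Pow(Pow(Add(Function('S')(-192), -36346), Rational(1, 2)), -1)) = Mul(Mul(-309, Add(211, -4)), Pow(Pow(Add(Pow(-192, -1), -36346), Rational(1, 2)), -1)) = Mul(Mul(-309, 207), Pow(Pow(Add(Rational(-1, 192), -36346), Rational(1, 2)), -1)) = Mul(-63963, Pow(Pow(Rational(-6978433, 192), Rational(1, 2)), -1)) = Mul(-63963, Pow(Mul(Rational(77, 24), I, Pow(3531, Rational(1, 2))), -1)) = Mul(-63963, Mul(Rational(-8, 90629), I, Pow(3531, Rational(1, 2)))) = Mul(Rational(511704, 90629), I, Pow(3531, Rational(1, 2)))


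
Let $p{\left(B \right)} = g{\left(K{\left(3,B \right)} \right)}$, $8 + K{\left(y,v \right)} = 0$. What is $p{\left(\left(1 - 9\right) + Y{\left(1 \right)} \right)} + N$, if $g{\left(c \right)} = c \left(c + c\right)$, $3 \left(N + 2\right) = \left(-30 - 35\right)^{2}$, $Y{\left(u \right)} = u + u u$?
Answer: $\frac{4603}{3} \approx 1534.3$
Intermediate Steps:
$Y{\left(u \right)} = u + u^{2}$
$K{\left(y,v \right)} = -8$ ($K{\left(y,v \right)} = -8 + 0 = -8$)
$N = \frac{4219}{3}$ ($N = -2 + \frac{\left(-30 - 35\right)^{2}}{3} = -2 + \frac{\left(-65\right)^{2}}{3} = -2 + \frac{1}{3} \cdot 4225 = -2 + \frac{4225}{3} = \frac{4219}{3} \approx 1406.3$)
$g{\left(c \right)} = 2 c^{2}$ ($g{\left(c \right)} = c 2 c = 2 c^{2}$)
$p{\left(B \right)} = 128$ ($p{\left(B \right)} = 2 \left(-8\right)^{2} = 2 \cdot 64 = 128$)
$p{\left(\left(1 - 9\right) + Y{\left(1 \right)} \right)} + N = 128 + \frac{4219}{3} = \frac{4603}{3}$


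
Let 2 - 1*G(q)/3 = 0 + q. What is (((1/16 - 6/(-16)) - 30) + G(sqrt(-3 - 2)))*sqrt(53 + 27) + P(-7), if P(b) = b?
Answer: -7 - 60*I - 377*sqrt(5)/4 ≈ -217.75 - 60.0*I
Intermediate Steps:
G(q) = 6 - 3*q (G(q) = 6 - 3*(0 + q) = 6 - 3*q)
(((1/16 - 6/(-16)) - 30) + G(sqrt(-3 - 2)))*sqrt(53 + 27) + P(-7) = (((1/16 - 6/(-16)) - 30) + (6 - 3*sqrt(-3 - 2)))*sqrt(53 + 27) - 7 = (((1*(1/16) - 6*(-1/16)) - 30) + (6 - 3*I*sqrt(5)))*sqrt(80) - 7 = (((1/16 + 3/8) - 30) + (6 - 3*I*sqrt(5)))*(4*sqrt(5)) - 7 = ((7/16 - 30) + (6 - 3*I*sqrt(5)))*(4*sqrt(5)) - 7 = (-473/16 + (6 - 3*I*sqrt(5)))*(4*sqrt(5)) - 7 = (-377/16 - 3*I*sqrt(5))*(4*sqrt(5)) - 7 = 4*sqrt(5)*(-377/16 - 3*I*sqrt(5)) - 7 = -7 + 4*sqrt(5)*(-377/16 - 3*I*sqrt(5))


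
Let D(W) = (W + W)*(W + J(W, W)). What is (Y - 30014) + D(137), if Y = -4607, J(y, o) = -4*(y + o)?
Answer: -297387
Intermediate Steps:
J(y, o) = -4*o - 4*y (J(y, o) = -4*(o + y) = -4*o - 4*y)
D(W) = -14*W² (D(W) = (W + W)*(W + (-4*W - 4*W)) = (2*W)*(W - 8*W) = (2*W)*(-7*W) = -14*W²)
(Y - 30014) + D(137) = (-4607 - 30014) - 14*137² = -34621 - 14*18769 = -34621 - 262766 = -297387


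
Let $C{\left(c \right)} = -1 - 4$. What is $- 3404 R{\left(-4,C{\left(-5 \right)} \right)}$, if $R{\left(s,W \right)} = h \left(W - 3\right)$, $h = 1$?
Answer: $27232$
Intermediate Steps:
$C{\left(c \right)} = -5$ ($C{\left(c \right)} = -1 - 4 = -5$)
$R{\left(s,W \right)} = -3 + W$ ($R{\left(s,W \right)} = 1 \left(W - 3\right) = 1 \left(-3 + W\right) = -3 + W$)
$- 3404 R{\left(-4,C{\left(-5 \right)} \right)} = - 3404 \left(-3 - 5\right) = \left(-3404\right) \left(-8\right) = 27232$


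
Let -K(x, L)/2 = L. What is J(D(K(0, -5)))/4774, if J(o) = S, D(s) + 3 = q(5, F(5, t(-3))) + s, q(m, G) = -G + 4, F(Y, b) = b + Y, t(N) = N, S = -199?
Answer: -199/4774 ≈ -0.041684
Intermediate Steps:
K(x, L) = -2*L
F(Y, b) = Y + b
q(m, G) = 4 - G
D(s) = -1 + s (D(s) = -3 + ((4 - (5 - 3)) + s) = -3 + ((4 - 1*2) + s) = -3 + ((4 - 2) + s) = -3 + (2 + s) = -1 + s)
J(o) = -199
J(D(K(0, -5)))/4774 = -199/4774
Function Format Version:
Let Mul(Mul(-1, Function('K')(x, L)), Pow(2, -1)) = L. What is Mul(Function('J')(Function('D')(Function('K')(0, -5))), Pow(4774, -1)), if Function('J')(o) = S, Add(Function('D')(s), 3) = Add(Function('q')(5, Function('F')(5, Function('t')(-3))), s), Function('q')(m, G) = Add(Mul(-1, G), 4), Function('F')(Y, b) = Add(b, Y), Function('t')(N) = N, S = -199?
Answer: Rational(-199, 4774) ≈ -0.041684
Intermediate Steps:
Function('K')(x, L) = Mul(-2, L)
Function('F')(Y, b) = Add(Y, b)
Function('q')(m, G) = Add(4, Mul(-1, G))
Function('D')(s) = Add(-1, s) (Function('D')(s) = Add(-3, Add(Add(4, Mul(-1, Add(5, -3))), s)) = Add(-3, Add(Add(4, Mul(-1, 2)), s)) = Add(-3, Add(Add(4, -2), s)) = Add(-3, Add(2, s)) = Add(-1, s))
Function('J')(o) = -199
Mul(Function('J')(Function('D')(Function('K')(0, -5))), Pow(4774, -1)) = Mul(-199, Pow(4774, -1)) = Mul(-199, Rational(1, 4774)) = Rational(-199, 4774)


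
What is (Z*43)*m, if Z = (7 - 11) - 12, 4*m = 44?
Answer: -7568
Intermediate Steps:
m = 11 (m = (1/4)*44 = 11)
Z = -16 (Z = -4 - 12 = -16)
(Z*43)*m = -16*43*11 = -688*11 = -7568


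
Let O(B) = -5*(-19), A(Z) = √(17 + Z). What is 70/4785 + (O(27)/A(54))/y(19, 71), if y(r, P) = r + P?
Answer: 14/957 + 19*√71/1278 ≈ 0.13990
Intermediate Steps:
y(r, P) = P + r
O(B) = 95
70/4785 + (O(27)/A(54))/y(19, 71) = 70/4785 + (95/(√(17 + 54)))/(71 + 19) = 70*(1/4785) + (95/(√71))/90 = 14/957 + (95*(√71/71))*(1/90) = 14/957 + (95*√71/71)*(1/90) = 14/957 + 19*√71/1278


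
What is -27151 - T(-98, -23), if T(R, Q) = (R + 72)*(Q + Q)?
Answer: -28347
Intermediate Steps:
T(R, Q) = 2*Q*(72 + R) (T(R, Q) = (72 + R)*(2*Q) = 2*Q*(72 + R))
-27151 - T(-98, -23) = -27151 - 2*(-23)*(72 - 98) = -27151 - 2*(-23)*(-26) = -27151 - 1*1196 = -27151 - 1196 = -28347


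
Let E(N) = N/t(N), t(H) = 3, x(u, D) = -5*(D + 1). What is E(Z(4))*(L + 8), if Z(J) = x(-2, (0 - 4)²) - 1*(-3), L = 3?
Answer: -902/3 ≈ -300.67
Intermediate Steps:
x(u, D) = -5 - 5*D (x(u, D) = -5*(1 + D) = -5 - 5*D)
Z(J) = -82 (Z(J) = (-5 - 5*(0 - 4)²) - 1*(-3) = (-5 - 5*(-4)²) + 3 = (-5 - 5*16) + 3 = (-5 - 80) + 3 = -85 + 3 = -82)
E(N) = N/3
E(Z(4))*(L + 8) = ((⅓)*(-82))*(3 + 8) = -82/3*11 = -902/3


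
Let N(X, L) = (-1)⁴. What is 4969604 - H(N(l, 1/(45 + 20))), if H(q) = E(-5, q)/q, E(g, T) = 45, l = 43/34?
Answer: 4969559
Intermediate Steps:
l = 43/34 (l = 43*(1/34) = 43/34 ≈ 1.2647)
N(X, L) = 1
H(q) = 45/q
4969604 - H(N(l, 1/(45 + 20))) = 4969604 - 45/1 = 4969604 - 45 = 4969559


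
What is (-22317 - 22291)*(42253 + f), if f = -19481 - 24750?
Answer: 88234624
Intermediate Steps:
f = -44231
(-22317 - 22291)*(42253 + f) = (-22317 - 22291)*(42253 - 44231) = -44608*(-1978) = 88234624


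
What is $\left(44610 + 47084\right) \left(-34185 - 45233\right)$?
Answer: $-7282154092$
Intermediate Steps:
$\left(44610 + 47084\right) \left(-34185 - 45233\right) = 91694 \left(-79418\right) = -7282154092$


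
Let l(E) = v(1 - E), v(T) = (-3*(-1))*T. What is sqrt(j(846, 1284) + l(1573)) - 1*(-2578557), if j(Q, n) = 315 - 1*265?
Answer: 2578557 + I*sqrt(4666) ≈ 2.5786e+6 + 68.308*I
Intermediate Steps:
j(Q, n) = 50 (j(Q, n) = 315 - 265 = 50)
v(T) = 3*T
l(E) = 3 - 3*E (l(E) = 3*(1 - E) = 3 - 3*E)
sqrt(j(846, 1284) + l(1573)) - 1*(-2578557) = sqrt(50 + (3 - 3*1573)) - 1*(-2578557) = sqrt(50 + (3 - 4719)) + 2578557 = sqrt(50 - 4716) + 2578557 = sqrt(-4666) + 2578557 = I*sqrt(4666) + 2578557 = 2578557 + I*sqrt(4666)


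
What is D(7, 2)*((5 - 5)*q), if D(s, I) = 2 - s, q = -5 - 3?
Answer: 0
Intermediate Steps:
q = -8
D(7, 2)*((5 - 5)*q) = (2 - 1*7)*((5 - 5)*(-8)) = (2 - 7)*(0*(-8)) = -5*0 = 0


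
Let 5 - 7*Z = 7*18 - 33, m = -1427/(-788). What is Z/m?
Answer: -69344/9989 ≈ -6.9420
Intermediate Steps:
m = 1427/788 (m = -1427*(-1/788) = 1427/788 ≈ 1.8109)
Z = -88/7 (Z = 5/7 - (7*18 - 33)/7 = 5/7 - (126 - 33)/7 = 5/7 - 1/7*93 = 5/7 - 93/7 = -88/7 ≈ -12.571)
Z/m = -88/(7*1427/788) = -88/7*788/1427 = -69344/9989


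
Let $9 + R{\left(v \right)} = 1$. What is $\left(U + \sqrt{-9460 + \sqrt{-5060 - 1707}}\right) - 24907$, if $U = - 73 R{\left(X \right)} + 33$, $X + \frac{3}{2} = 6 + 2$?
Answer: $-24290 + \sqrt{-9460 + i \sqrt{6767}} \approx -24290.0 + 97.263 i$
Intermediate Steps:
$X = \frac{13}{2}$ ($X = - \frac{3}{2} + \left(6 + 2\right) = - \frac{3}{2} + 8 = \frac{13}{2} \approx 6.5$)
$R{\left(v \right)} = -8$ ($R{\left(v \right)} = -9 + 1 = -8$)
$U = 617$ ($U = \left(-73\right) \left(-8\right) + 33 = 584 + 33 = 617$)
$\left(U + \sqrt{-9460 + \sqrt{-5060 - 1707}}\right) - 24907 = \left(617 + \sqrt{-9460 + \sqrt{-5060 - 1707}}\right) - 24907 = \left(617 + \sqrt{-9460 + \sqrt{-6767}}\right) - 24907 = \left(617 + \sqrt{-9460 + i \sqrt{6767}}\right) - 24907 = -24290 + \sqrt{-9460 + i \sqrt{6767}}$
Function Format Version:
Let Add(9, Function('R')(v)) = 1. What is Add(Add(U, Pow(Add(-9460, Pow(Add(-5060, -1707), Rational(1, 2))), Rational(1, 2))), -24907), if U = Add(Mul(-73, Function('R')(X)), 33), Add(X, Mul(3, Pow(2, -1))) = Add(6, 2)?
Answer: Add(-24290, Pow(Add(-9460, Mul(I, Pow(6767, Rational(1, 2)))), Rational(1, 2))) ≈ Add(-24290., Mul(97.263, I))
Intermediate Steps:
X = Rational(13, 2) (X = Add(Rational(-3, 2), Add(6, 2)) = Add(Rational(-3, 2), 8) = Rational(13, 2) ≈ 6.5000)
Function('R')(v) = -8 (Function('R')(v) = Add(-9, 1) = -8)
U = 617 (U = Add(Mul(-73, -8), 33) = Add(584, 33) = 617)
Add(Add(U, Pow(Add(-9460, Pow(Add(-5060, -1707), Rational(1, 2))), Rational(1, 2))), -24907) = Add(Add(617, Pow(Add(-9460, Pow(Add(-5060, -1707), Rational(1, 2))), Rational(1, 2))), -24907) = Add(Add(617, Pow(Add(-9460, Pow(-6767, Rational(1, 2))), Rational(1, 2))), -24907) = Add(Add(617, Pow(Add(-9460, Mul(I, Pow(6767, Rational(1, 2)))), Rational(1, 2))), -24907) = Add(-24290, Pow(Add(-9460, Mul(I, Pow(6767, Rational(1, 2)))), Rational(1, 2)))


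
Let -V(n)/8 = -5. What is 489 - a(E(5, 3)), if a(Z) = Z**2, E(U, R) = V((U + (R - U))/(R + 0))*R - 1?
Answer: -13672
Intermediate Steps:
V(n) = 40 (V(n) = -8*(-5) = 40)
E(U, R) = -1 + 40*R (E(U, R) = 40*R - 1 = -1 + 40*R)
489 - a(E(5, 3)) = 489 - (-1 + 40*3)**2 = 489 - (-1 + 120)**2 = 489 - 1*119**2 = 489 - 1*14161 = 489 - 14161 = -13672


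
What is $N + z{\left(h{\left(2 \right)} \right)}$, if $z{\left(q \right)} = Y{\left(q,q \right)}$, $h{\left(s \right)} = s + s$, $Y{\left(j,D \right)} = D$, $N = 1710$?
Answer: $1714$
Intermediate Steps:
$h{\left(s \right)} = 2 s$
$z{\left(q \right)} = q$
$N + z{\left(h{\left(2 \right)} \right)} = 1710 + 2 \cdot 2 = 1710 + 4 = 1714$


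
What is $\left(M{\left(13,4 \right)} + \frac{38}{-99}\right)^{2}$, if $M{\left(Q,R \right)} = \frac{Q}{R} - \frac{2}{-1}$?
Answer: $\frac{3713329}{156816} \approx 23.68$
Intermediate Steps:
$M{\left(Q,R \right)} = 2 + \frac{Q}{R}$ ($M{\left(Q,R \right)} = \frac{Q}{R} - -2 = \frac{Q}{R} + 2 = 2 + \frac{Q}{R}$)
$\left(M{\left(13,4 \right)} + \frac{38}{-99}\right)^{2} = \left(\left(2 + \frac{13}{4}\right) + \frac{38}{-99}\right)^{2} = \left(\left(2 + 13 \cdot \frac{1}{4}\right) + 38 \left(- \frac{1}{99}\right)\right)^{2} = \left(\left(2 + \frac{13}{4}\right) - \frac{38}{99}\right)^{2} = \left(\frac{21}{4} - \frac{38}{99}\right)^{2} = \left(\frac{1927}{396}\right)^{2} = \frac{3713329}{156816}$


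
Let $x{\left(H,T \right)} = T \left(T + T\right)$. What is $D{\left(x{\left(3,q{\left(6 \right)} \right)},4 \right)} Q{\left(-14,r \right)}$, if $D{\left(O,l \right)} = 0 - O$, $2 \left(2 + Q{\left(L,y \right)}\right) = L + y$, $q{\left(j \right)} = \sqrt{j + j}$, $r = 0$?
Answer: $216$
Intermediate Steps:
$q{\left(j \right)} = \sqrt{2} \sqrt{j}$ ($q{\left(j \right)} = \sqrt{2 j} = \sqrt{2} \sqrt{j}$)
$x{\left(H,T \right)} = 2 T^{2}$ ($x{\left(H,T \right)} = T 2 T = 2 T^{2}$)
$Q{\left(L,y \right)} = -2 + \frac{L}{2} + \frac{y}{2}$ ($Q{\left(L,y \right)} = -2 + \frac{L + y}{2} = -2 + \left(\frac{L}{2} + \frac{y}{2}\right) = -2 + \frac{L}{2} + \frac{y}{2}$)
$D{\left(O,l \right)} = - O$
$D{\left(x{\left(3,q{\left(6 \right)} \right)},4 \right)} Q{\left(-14,r \right)} = - 2 \left(\sqrt{2} \sqrt{6}\right)^{2} \left(-2 + \frac{1}{2} \left(-14\right) + \frac{1}{2} \cdot 0\right) = - 2 \left(2 \sqrt{3}\right)^{2} \left(-2 - 7 + 0\right) = - 2 \cdot 12 \left(-9\right) = \left(-1\right) 24 \left(-9\right) = \left(-24\right) \left(-9\right) = 216$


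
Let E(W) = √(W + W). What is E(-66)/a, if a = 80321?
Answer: 2*I*√33/80321 ≈ 0.00014304*I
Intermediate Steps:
E(W) = √2*√W (E(W) = √(2*W) = √2*√W)
E(-66)/a = (√2*√(-66))/80321 = (√2*(I*√66))*(1/80321) = (2*I*√33)*(1/80321) = 2*I*√33/80321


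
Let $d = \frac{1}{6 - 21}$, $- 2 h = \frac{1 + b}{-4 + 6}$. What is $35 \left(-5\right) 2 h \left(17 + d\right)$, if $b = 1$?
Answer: $\frac{8890}{3} \approx 2963.3$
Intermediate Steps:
$h = - \frac{1}{2}$ ($h = - \frac{\left(1 + 1\right) \frac{1}{-4 + 6}}{2} = - \frac{2 \cdot \frac{1}{2}}{2} = \left(- \frac{1}{2}\right) 1 = - \frac{1}{2} \approx -0.5$)
$d = - \frac{1}{15}$ ($d = \frac{1}{-15} = - \frac{1}{15} \approx -0.066667$)
$35 \left(-5\right) 2 h \left(17 + d\right) = 35 \left(-5\right) 2 \left(- \frac{1}{2}\right) \left(17 - \frac{1}{15}\right) = 35 \left(\left(-10\right) \left(- \frac{1}{2}\right)\right) \frac{254}{15} = 35 \cdot 5 \cdot \frac{254}{15} = 175 \cdot \frac{254}{15} = \frac{8890}{3}$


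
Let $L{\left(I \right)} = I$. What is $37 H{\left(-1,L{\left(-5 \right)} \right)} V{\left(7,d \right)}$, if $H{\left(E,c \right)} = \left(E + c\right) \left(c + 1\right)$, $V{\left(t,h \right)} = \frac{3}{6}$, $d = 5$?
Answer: $444$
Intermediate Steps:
$V{\left(t,h \right)} = \frac{1}{2}$ ($V{\left(t,h \right)} = 3 \cdot \frac{1}{6} = \frac{1}{2}$)
$H{\left(E,c \right)} = \left(1 + c\right) \left(E + c\right)$ ($H{\left(E,c \right)} = \left(E + c\right) \left(1 + c\right) = \left(1 + c\right) \left(E + c\right)$)
$37 H{\left(-1,L{\left(-5 \right)} \right)} V{\left(7,d \right)} = 37 \left(-1 - 5 + \left(-5\right)^{2} - -5\right) \frac{1}{2} = 37 \left(-1 - 5 + 25 + 5\right) \frac{1}{2} = 37 \cdot 24 \cdot \frac{1}{2} = 888 \cdot \frac{1}{2} = 444$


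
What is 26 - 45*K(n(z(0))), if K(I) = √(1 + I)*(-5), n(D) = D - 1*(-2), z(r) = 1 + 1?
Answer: 26 + 225*√5 ≈ 529.12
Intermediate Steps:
z(r) = 2
n(D) = 2 + D (n(D) = D + 2 = 2 + D)
K(I) = -5*√(1 + I)
26 - 45*K(n(z(0))) = 26 - (-225)*√(1 + (2 + 2)) = 26 - (-225)*√(1 + 4) = 26 - (-225)*√5 = 26 + 225*√5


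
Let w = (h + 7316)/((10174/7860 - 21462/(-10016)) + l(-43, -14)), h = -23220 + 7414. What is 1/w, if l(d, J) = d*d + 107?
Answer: -19282272583/83547712800 ≈ -0.23079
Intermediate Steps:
l(d, J) = 107 + d**2 (l(d, J) = d**2 + 107 = 107 + d**2)
h = -15806
w = -83547712800/19282272583 (w = (-15806 + 7316)/((10174/7860 - 21462/(-10016)) + (107 + (-43)**2)) = -8490/((10174*(1/7860) - 21462*(-1/10016)) + (107 + 1849)) = -8490/((5087/3930 + 10731/5008) + 1956) = -8490/(33824263/9840720 + 1956) = -8490/19282272583/9840720 = -8490*9840720/19282272583 = -83547712800/19282272583 ≈ -4.3329)
1/w = 1/(-83547712800/19282272583) = -19282272583/83547712800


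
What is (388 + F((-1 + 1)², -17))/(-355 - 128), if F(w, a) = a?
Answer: -53/69 ≈ -0.76812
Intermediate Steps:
(388 + F((-1 + 1)², -17))/(-355 - 128) = (388 - 17)/(-355 - 128) = 371/(-483) = 371*(-1/483) = -53/69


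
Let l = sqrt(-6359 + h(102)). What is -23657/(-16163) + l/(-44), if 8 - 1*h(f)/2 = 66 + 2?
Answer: 23657/16163 - I*sqrt(6479)/44 ≈ 1.4637 - 1.8294*I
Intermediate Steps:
h(f) = -120 (h(f) = 16 - 2*(66 + 2) = 16 - 2*68 = 16 - 136 = -120)
l = I*sqrt(6479) (l = sqrt(-6359 - 120) = sqrt(-6479) = I*sqrt(6479) ≈ 80.492*I)
-23657/(-16163) + l/(-44) = -23657/(-16163) + (I*sqrt(6479))/(-44) = -23657*(-1/16163) + (I*sqrt(6479))*(-1/44) = 23657/16163 - I*sqrt(6479)/44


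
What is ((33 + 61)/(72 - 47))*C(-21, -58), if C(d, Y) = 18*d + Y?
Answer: -40984/25 ≈ -1639.4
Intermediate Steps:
C(d, Y) = Y + 18*d
((33 + 61)/(72 - 47))*C(-21, -58) = ((33 + 61)/(72 - 47))*(-58 + 18*(-21)) = (94/25)*(-58 - 378) = (94*(1/25))*(-436) = (94/25)*(-436) = -40984/25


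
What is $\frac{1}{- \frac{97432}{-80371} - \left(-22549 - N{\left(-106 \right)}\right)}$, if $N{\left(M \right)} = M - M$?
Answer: $\frac{80371}{1812383111} \approx 4.4346 \cdot 10^{-5}$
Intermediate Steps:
$N{\left(M \right)} = 0$
$\frac{1}{- \frac{97432}{-80371} - \left(-22549 - N{\left(-106 \right)}\right)} = \frac{1}{- \frac{97432}{-80371} + \left(\left(0 + 29530\right) - 6981\right)} = \frac{1}{\left(-97432\right) \left(- \frac{1}{80371}\right) + \left(29530 - 6981\right)} = \frac{1}{\frac{97432}{80371} + 22549} = \frac{1}{\frac{1812383111}{80371}} = \frac{80371}{1812383111}$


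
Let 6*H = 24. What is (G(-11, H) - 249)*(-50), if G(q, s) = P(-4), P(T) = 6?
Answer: 12150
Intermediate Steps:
H = 4 (H = (1/6)*24 = 4)
G(q, s) = 6
(G(-11, H) - 249)*(-50) = (6 - 249)*(-50) = -243*(-50) = 12150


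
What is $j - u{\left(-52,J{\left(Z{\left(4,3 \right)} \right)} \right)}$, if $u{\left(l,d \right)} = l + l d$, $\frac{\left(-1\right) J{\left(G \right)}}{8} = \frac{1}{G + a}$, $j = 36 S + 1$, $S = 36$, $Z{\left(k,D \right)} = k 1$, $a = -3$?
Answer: $933$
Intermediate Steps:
$Z{\left(k,D \right)} = k$
$j = 1297$ ($j = 36 \cdot 36 + 1 = 1296 + 1 = 1297$)
$J{\left(G \right)} = - \frac{8}{-3 + G}$ ($J{\left(G \right)} = - \frac{8}{G - 3} = - \frac{8}{-3 + G}$)
$u{\left(l,d \right)} = l + d l$
$j - u{\left(-52,J{\left(Z{\left(4,3 \right)} \right)} \right)} = 1297 - - 52 \left(1 - \frac{8}{-3 + 4}\right) = 1297 - - 52 \left(1 - \frac{8}{1}\right) = 1297 - - 52 \left(1 - 8\right) = 1297 - \left(-52\right) \left(-7\right) = 1297 - 364 = 933$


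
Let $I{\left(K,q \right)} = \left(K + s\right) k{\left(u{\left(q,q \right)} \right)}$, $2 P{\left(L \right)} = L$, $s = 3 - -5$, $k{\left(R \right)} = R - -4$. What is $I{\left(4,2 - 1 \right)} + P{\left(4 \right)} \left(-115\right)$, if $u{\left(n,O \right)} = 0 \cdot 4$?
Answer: $-182$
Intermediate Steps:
$u{\left(n,O \right)} = 0$
$k{\left(R \right)} = 4 + R$ ($k{\left(R \right)} = R + 4 = 4 + R$)
$s = 8$ ($s = 3 + 5 = 8$)
$P{\left(L \right)} = \frac{L}{2}$
$I{\left(K,q \right)} = 32 + 4 K$ ($I{\left(K,q \right)} = \left(K + 8\right) \left(4 + 0\right) = \left(8 + K\right) 4 = 32 + 4 K$)
$I{\left(4,2 - 1 \right)} + P{\left(4 \right)} \left(-115\right) = \left(32 + 4 \cdot 4\right) + \frac{1}{2} \cdot 4 \left(-115\right) = \left(32 + 16\right) + 2 \left(-115\right) = 48 - 230 = -182$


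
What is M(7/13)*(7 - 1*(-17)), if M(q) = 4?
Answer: 96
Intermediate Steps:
M(7/13)*(7 - 1*(-17)) = 4*(7 - 1*(-17)) = 4*(7 + 17) = 4*24 = 96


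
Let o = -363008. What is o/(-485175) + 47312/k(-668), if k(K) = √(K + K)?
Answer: 363008/485175 - 11828*I*√334/167 ≈ 0.7482 - 1294.4*I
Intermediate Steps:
k(K) = √2*√K (k(K) = √(2*K) = √2*√K)
o/(-485175) + 47312/k(-668) = -363008/(-485175) + 47312/((√2*√(-668))) = -363008*(-1/485175) + 47312/((√2*(2*I*√167))) = 363008/485175 + 47312/((2*I*√334)) = 363008/485175 + 47312*(-I*√334/668) = 363008/485175 - 11828*I*√334/167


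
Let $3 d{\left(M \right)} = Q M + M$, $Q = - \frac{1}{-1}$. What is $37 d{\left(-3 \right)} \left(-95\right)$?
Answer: $7030$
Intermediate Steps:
$Q = 1$ ($Q = \left(-1\right) \left(-1\right) = 1$)
$d{\left(M \right)} = \frac{2 M}{3}$ ($d{\left(M \right)} = \frac{1 M + M}{3} = \frac{M + M}{3} = \frac{2 M}{3}$)
$37 d{\left(-3 \right)} \left(-95\right) = 37 \cdot \frac{2}{3} \left(-3\right) \left(-95\right) = 37 \left(-2\right) \left(-95\right) = \left(-74\right) \left(-95\right) = 7030$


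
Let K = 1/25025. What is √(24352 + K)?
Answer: 3*√67779801089/5005 ≈ 156.05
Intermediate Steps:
K = 1/25025 ≈ 3.9960e-5
√(24352 + K) = √(24352 + 1/25025) = √(609408801/25025) = 3*√67779801089/5005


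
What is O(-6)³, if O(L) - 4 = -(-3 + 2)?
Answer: 125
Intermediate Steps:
O(L) = 5 (O(L) = 4 - (-3 + 2) = 4 - 1*(-1) = 4 + 1 = 5)
O(-6)³ = 5³ = 125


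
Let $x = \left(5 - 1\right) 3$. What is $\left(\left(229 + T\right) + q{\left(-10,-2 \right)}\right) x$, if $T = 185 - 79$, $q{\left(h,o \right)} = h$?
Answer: $3900$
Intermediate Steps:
$x = 12$ ($x = 4 \cdot 3 = 12$)
$T = 106$ ($T = 185 - 79 = 106$)
$\left(\left(229 + T\right) + q{\left(-10,-2 \right)}\right) x = \left(\left(229 + 106\right) - 10\right) 12 = \left(335 - 10\right) 12 = 325 \cdot 12 = 3900$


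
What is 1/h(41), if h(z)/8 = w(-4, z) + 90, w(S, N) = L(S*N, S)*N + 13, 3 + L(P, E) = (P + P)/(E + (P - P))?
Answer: 1/26736 ≈ 3.7403e-5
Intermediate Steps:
L(P, E) = -3 + 2*P/E (L(P, E) = -3 + (P + P)/(E + (P - P)) = -3 + (2*P)/(E + 0) = -3 + (2*P)/E = -3 + 2*P/E)
w(S, N) = 13 + N*(-3 + 2*N) (w(S, N) = (-3 + 2*(S*N)/S)*N + 13 = (-3 + 2*(N*S)/S)*N + 13 = (-3 + 2*N)*N + 13 = N*(-3 + 2*N) + 13 = 13 + N*(-3 + 2*N))
h(z) = 824 + 8*z*(-3 + 2*z) (h(z) = 8*((13 + z*(-3 + 2*z)) + 90) = 8*(103 + z*(-3 + 2*z)) = 824 + 8*z*(-3 + 2*z))
1/h(41) = 1/(824 + 8*41*(-3 + 2*41)) = 1/(824 + 8*41*(-3 + 82)) = 1/(824 + 8*41*79) = 1/(824 + 25912) = 1/26736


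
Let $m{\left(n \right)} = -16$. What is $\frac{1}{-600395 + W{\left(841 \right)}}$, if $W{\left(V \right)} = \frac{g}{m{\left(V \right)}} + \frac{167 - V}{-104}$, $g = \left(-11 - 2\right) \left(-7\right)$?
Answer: $- \frac{208}{124881995} \approx -1.6656 \cdot 10^{-6}$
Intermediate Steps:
$g = 91$ ($g = \left(-13\right) \left(-7\right) = 91$)
$W{\left(V \right)} = - \frac{1517}{208} + \frac{V}{104}$ ($W{\left(V \right)} = \frac{91}{-16} + \frac{167 - V}{-104} = 91 \left(- \frac{1}{16}\right) + \left(167 - V\right) \left(- \frac{1}{104}\right) = - \frac{91}{16} + \left(- \frac{167}{104} + \frac{V}{104}\right) = - \frac{1517}{208} + \frac{V}{104}$)
$\frac{1}{-600395 + W{\left(841 \right)}} = \frac{1}{-600395 + \left(- \frac{1517}{208} + \frac{1}{104} \cdot 841\right)} = \frac{1}{-600395 + \left(- \frac{1517}{208} + \frac{841}{104}\right)} = \frac{1}{-600395 + \frac{165}{208}} = \frac{1}{- \frac{124881995}{208}} = - \frac{208}{124881995}$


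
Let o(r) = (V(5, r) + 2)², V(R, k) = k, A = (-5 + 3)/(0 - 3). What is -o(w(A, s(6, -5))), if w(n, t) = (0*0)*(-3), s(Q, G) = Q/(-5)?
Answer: -4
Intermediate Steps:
s(Q, G) = -Q/5 (s(Q, G) = Q*(-⅕) = -Q/5)
A = ⅔ (A = -2/(-3) = -2*(-⅓) = ⅔ ≈ 0.66667)
w(n, t) = 0 (w(n, t) = 0*(-3) = 0)
o(r) = (2 + r)² (o(r) = (r + 2)² = (2 + r)²)
-o(w(A, s(6, -5))) = -(2 + 0)² = -1*2² = -1*4 = -4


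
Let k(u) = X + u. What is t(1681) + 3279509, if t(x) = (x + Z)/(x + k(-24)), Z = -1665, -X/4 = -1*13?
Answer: 5604680897/1709 ≈ 3.2795e+6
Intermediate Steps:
X = 52 (X = -(-4)*13 = -4*(-13) = 52)
k(u) = 52 + u
t(x) = (-1665 + x)/(28 + x) (t(x) = (x - 1665)/(x + (52 - 24)) = (-1665 + x)/(x + 28) = (-1665 + x)/(28 + x))
t(1681) + 3279509 = (-1665 + 1681)/(28 + 1681) + 3279509 = 16/1709 + 3279509 = 5604680897/1709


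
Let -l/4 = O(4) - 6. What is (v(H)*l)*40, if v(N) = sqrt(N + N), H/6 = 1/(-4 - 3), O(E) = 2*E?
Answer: -640*I*sqrt(21)/7 ≈ -418.98*I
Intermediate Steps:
H = -6/7 (H = 6/(-4 - 3) = 6/(-7) = 6*(-1/7) = -6/7 ≈ -0.85714)
v(N) = sqrt(2)*sqrt(N) (v(N) = sqrt(2*N) = sqrt(2)*sqrt(N))
l = -8 (l = -4*(2*4 - 6) = -4*(8 - 6) = -4*2 = -8)
(v(H)*l)*40 = ((sqrt(2)*sqrt(-6/7))*(-8))*40 = ((sqrt(2)*(I*sqrt(42)/7))*(-8))*40 = ((2*I*sqrt(21)/7)*(-8))*40 = -16*I*sqrt(21)/7*40 = -640*I*sqrt(21)/7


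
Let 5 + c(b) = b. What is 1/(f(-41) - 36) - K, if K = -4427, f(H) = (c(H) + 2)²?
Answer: 8411301/1900 ≈ 4427.0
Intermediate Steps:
c(b) = -5 + b
f(H) = (-3 + H)² (f(H) = ((-5 + H) + 2)² = (-3 + H)²)
1/(f(-41) - 36) - K = 1/((-3 - 41)² - 36) - 1*(-4427) = 1/((-44)² - 36) + 4427 = 1/(1936 - 36) + 4427 = 1/1900 + 4427 = 8411301/1900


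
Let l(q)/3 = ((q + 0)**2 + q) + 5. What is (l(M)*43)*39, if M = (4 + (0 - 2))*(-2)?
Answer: 85527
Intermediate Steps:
M = -4 (M = (4 - 2)*(-2) = 2*(-2) = -4)
l(q) = 15 + 3*q + 3*q**2 (l(q) = 3*(((q + 0)**2 + q) + 5) = 3*((q**2 + q) + 5) = 3*((q + q**2) + 5) = 3*(5 + q + q**2) = 15 + 3*q + 3*q**2)
(l(M)*43)*39 = ((15 + 3*(-4) + 3*(-4)**2)*43)*39 = ((15 - 12 + 3*16)*43)*39 = ((15 - 12 + 48)*43)*39 = (51*43)*39 = 2193*39 = 85527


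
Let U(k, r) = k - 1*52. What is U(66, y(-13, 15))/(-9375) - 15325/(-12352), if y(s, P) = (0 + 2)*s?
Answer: 143498947/115800000 ≈ 1.2392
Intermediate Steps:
y(s, P) = 2*s
U(k, r) = -52 + k (U(k, r) = k - 52 = -52 + k)
U(66, y(-13, 15))/(-9375) - 15325/(-12352) = (-52 + 66)/(-9375) - 15325/(-12352) = 14*(-1/9375) - 15325*(-1/12352) = -14/9375 + 15325/12352 = 143498947/115800000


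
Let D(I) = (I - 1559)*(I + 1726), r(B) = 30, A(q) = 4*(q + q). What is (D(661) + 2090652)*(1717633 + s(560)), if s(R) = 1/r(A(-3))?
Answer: -1362271935067/15 ≈ -9.0818e+10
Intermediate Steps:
A(q) = 8*q (A(q) = 4*(2*q) = 8*q)
s(R) = 1/30
D(I) = (-1559 + I)*(1726 + I)
(D(661) + 2090652)*(1717633 + s(560)) = ((-2690834 + 661**2 + 167*661) + 2090652)*(1717633 + 1/30) = ((-2690834 + 436921 + 110387) + 2090652)*(51528991/30) = (-2143526 + 2090652)*(51528991/30) = -52874*51528991/30 = -1362271935067/15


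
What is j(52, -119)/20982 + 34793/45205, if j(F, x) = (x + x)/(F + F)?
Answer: 37956010357/49321548120 ≈ 0.76956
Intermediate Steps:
j(F, x) = x/F (j(F, x) = (2*x)/((2*F)) = (2*x)*(1/(2*F)) = x/F)
j(52, -119)/20982 + 34793/45205 = -119/52/20982 + 34793/45205 = -119*1/52*(1/20982) + 34793*(1/45205) = -119/52*1/20982 + 34793/45205 = -119/1091064 + 34793/45205 = 37956010357/49321548120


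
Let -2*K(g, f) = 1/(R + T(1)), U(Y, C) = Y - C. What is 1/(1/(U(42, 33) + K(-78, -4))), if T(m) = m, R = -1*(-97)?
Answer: 1763/196 ≈ 8.9949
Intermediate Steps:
R = 97
K(g, f) = -1/196 (K(g, f) = -1/(2*(97 + 1)) = -1/2/98 = -1/2*1/98 = -1/196)
1/(1/(U(42, 33) + K(-78, -4))) = 1/(1/((42 - 1*33) - 1/196)) = 1/(1/((42 - 33) - 1/196)) = 1/(1/(9 - 1/196)) = 1/(1/(1763/196)) = 1/(196/1763) = 1763/196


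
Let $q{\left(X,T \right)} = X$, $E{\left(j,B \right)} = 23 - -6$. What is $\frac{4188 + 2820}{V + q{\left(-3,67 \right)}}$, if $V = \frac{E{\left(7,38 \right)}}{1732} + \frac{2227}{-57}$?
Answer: $- \frac{691857792}{4151683} \approx -166.65$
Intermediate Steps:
$E{\left(j,B \right)} = 29$ ($E{\left(j,B \right)} = 23 + 6 = 29$)
$V = - \frac{3855511}{98724}$ ($V = \frac{29}{1732} + \frac{2227}{-57} = 29 \cdot \frac{1}{1732} + 2227 \left(- \frac{1}{57}\right) = \frac{29}{1732} - \frac{2227}{57} = - \frac{3855511}{98724} \approx -39.053$)
$\frac{4188 + 2820}{V + q{\left(-3,67 \right)}} = \frac{4188 + 2820}{- \frac{3855511}{98724} - 3} = \frac{7008}{- \frac{4151683}{98724}} = 7008 \left(- \frac{98724}{4151683}\right) = - \frac{691857792}{4151683}$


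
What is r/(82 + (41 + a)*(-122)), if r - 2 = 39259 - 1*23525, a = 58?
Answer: -3934/2999 ≈ -1.3118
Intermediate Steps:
r = 15736 (r = 2 + (39259 - 1*23525) = 2 + (39259 - 23525) = 2 + 15734 = 15736)
r/(82 + (41 + a)*(-122)) = 15736/(82 + (41 + 58)*(-122)) = 15736/(82 + 99*(-122)) = 15736/(82 - 12078) = 15736/(-11996) = 15736*(-1/11996) = -3934/2999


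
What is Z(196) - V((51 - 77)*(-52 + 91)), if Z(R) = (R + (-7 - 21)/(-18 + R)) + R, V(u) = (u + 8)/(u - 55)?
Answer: 37190772/95141 ≈ 390.90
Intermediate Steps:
V(u) = (8 + u)/(-55 + u)
Z(R) = -28/(-18 + R) + 2*R (Z(R) = (R - 28/(-18 + R)) + R = -28/(-18 + R) + 2*R)
Z(196) - V((51 - 77)*(-52 + 91)) = 2*(-14 + 196**2 - 18*196)/(-18 + 196) - (8 + (51 - 77)*(-52 + 91))/(-55 + (51 - 77)*(-52 + 91)) = 2*(-14 + 38416 - 3528)/178 - (8 - 26*39)/(-55 - 26*39) = 2*(1/178)*34874 - (8 - 1014)/(-55 - 1014) = 34874/89 - (-1006)/(-1069) = 34874/89 - (-1)*(-1006)/1069 = 34874/89 - 1*1006/1069 = 34874/89 - 1006/1069 = 37190772/95141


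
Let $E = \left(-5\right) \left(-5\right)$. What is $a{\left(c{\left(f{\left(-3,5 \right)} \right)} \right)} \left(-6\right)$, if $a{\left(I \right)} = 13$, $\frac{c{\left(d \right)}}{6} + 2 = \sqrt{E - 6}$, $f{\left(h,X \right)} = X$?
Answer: $-78$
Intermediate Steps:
$E = 25$
$c{\left(d \right)} = -12 + 6 \sqrt{19}$ ($c{\left(d \right)} = -12 + 6 \sqrt{25 - 6} = -12 + 6 \sqrt{19}$)
$a{\left(c{\left(f{\left(-3,5 \right)} \right)} \right)} \left(-6\right) = 13 \left(-6\right) = -78$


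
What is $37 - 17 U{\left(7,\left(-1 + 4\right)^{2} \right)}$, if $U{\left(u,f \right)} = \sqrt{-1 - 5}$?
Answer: $37 - 17 i \sqrt{6} \approx 37.0 - 41.641 i$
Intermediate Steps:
$U{\left(u,f \right)} = i \sqrt{6}$ ($U{\left(u,f \right)} = \sqrt{-6} = i \sqrt{6}$)
$37 - 17 U{\left(7,\left(-1 + 4\right)^{2} \right)} = 37 - 17 i \sqrt{6}$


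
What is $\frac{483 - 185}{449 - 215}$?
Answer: $\frac{149}{117} \approx 1.2735$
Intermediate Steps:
$\frac{483 - 185}{449 - 215} = \frac{298}{234} = 298 \cdot \frac{1}{234} = \frac{149}{117}$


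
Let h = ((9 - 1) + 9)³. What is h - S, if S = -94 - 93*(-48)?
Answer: 543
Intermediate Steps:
S = 4370 (S = -94 + 4464 = 4370)
h = 4913 (h = (8 + 9)³ = 17³ = 4913)
h - S = 4913 - 1*4370 = 4913 - 4370 = 543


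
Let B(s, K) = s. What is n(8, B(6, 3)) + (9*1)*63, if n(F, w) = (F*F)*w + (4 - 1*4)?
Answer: 951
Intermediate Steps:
n(F, w) = w*F² (n(F, w) = F²*w + (4 - 4) = w*F² + 0 = w*F²)
n(8, B(6, 3)) + (9*1)*63 = 6*8² + (9*1)*63 = 6*64 + 9*63 = 384 + 567 = 951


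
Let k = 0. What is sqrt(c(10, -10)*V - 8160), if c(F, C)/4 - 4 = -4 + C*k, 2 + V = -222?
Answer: 4*I*sqrt(510) ≈ 90.333*I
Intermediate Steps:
V = -224 (V = -2 - 222 = -224)
c(F, C) = 0 (c(F, C) = 16 + 4*(-4 + C*0) = 16 + 4*(-4 + 0) = 16 + 4*(-4) = 16 - 16 = 0)
sqrt(c(10, -10)*V - 8160) = sqrt(0*(-224) - 8160) = sqrt(0 - 8160) = sqrt(-8160) = 4*I*sqrt(510)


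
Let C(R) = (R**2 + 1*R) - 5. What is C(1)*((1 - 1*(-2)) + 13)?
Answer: -48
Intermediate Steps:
C(R) = -5 + R + R**2 (C(R) = (R**2 + R) - 5 = (R + R**2) - 5 = -5 + R + R**2)
C(1)*((1 - 1*(-2)) + 13) = (-5 + 1 + 1**2)*((1 - 1*(-2)) + 13) = (-5 + 1 + 1)*((1 + 2) + 13) = -3*(3 + 13) = -3*16 = -48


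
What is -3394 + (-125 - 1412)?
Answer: -4931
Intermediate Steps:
-3394 + (-125 - 1412) = -3394 - 1537 = -4931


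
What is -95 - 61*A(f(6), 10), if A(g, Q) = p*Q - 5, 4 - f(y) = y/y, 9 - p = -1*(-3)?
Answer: -3450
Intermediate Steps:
p = 6 (p = 9 - (-1)*(-3) = 9 - 1*3 = 9 - 3 = 6)
f(y) = 3 (f(y) = 4 - y/y = 4 - 1*1 = 4 - 1 = 3)
A(g, Q) = -5 + 6*Q (A(g, Q) = 6*Q - 5 = -5 + 6*Q)
-95 - 61*A(f(6), 10) = -95 - 61*(-5 + 6*10) = -95 - 61*(-5 + 60) = -95 - 61*55 = -95 - 3355 = -3450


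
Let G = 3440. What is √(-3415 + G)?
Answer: 5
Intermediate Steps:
√(-3415 + G) = √(-3415 + 3440) = √25 = 5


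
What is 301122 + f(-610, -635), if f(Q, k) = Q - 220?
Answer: 300292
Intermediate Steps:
f(Q, k) = -220 + Q
301122 + f(-610, -635) = 301122 + (-220 - 610) = 301122 - 830 = 300292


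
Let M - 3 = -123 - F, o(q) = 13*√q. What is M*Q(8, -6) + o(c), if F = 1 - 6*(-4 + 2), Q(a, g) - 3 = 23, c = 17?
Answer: -3458 + 13*√17 ≈ -3404.4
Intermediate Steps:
Q(a, g) = 26 (Q(a, g) = 3 + 23 = 26)
F = 13 (F = 1 - 6*(-2) = 1 + 12 = 13)
M = -133 (M = 3 + (-123 - 1*13) = 3 + (-123 - 13) = 3 - 136 = -133)
M*Q(8, -6) + o(c) = -133*26 + 13*√17 = -3458 + 13*√17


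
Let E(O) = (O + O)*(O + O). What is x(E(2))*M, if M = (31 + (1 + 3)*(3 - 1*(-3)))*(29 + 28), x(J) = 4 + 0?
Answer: 12540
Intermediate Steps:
E(O) = 4*O**2 (E(O) = (2*O)*(2*O) = 4*O**2)
x(J) = 4
M = 3135 (M = (31 + 4*(3 + 3))*57 = (31 + 4*6)*57 = (31 + 24)*57 = 55*57 = 3135)
x(E(2))*M = 4*3135 = 12540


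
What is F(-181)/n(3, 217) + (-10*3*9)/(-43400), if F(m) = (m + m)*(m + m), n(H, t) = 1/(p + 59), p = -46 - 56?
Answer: -24455431253/4340 ≈ -5.6349e+6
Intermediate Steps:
p = -102
n(H, t) = -1/43 (n(H, t) = 1/(-102 + 59) = 1/(-43) = -1/43)
F(m) = 4*m**2 (F(m) = (2*m)*(2*m) = 4*m**2)
F(-181)/n(3, 217) + (-10*3*9)/(-43400) = (4*(-181)**2)/(-1/43) + (-10*3*9)/(-43400) = (4*32761)*(-43) - 30*9*(-1/43400) = 131044*(-43) - 270*(-1/43400) = -5634892 + 27/4340 = -24455431253/4340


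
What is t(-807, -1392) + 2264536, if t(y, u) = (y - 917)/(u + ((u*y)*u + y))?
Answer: 3541048256026916/1563697047 ≈ 2.2645e+6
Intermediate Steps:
t(y, u) = (-917 + y)/(u + y + y*u**2) (t(y, u) = (-917 + y)/(u + (y*u**2 + y)) = (-917 + y)/(u + (y + y*u**2)) = (-917 + y)/(u + y + y*u**2))
t(-807, -1392) + 2264536 = (-917 - 807)/(-1392 - 807 - 807*(-1392)**2) + 2264536 = -1724/(-1392 - 807 - 807*1937664) + 2264536 = -1724/(-1392 - 807 - 1563694848) + 2264536 = -1724/(-1563697047) + 2264536 = -1/1563697047*(-1724) + 2264536 = 1724/1563697047 + 2264536 = 3541048256026916/1563697047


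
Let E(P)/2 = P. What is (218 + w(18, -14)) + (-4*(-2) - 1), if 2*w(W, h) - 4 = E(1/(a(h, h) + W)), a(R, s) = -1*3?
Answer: 3406/15 ≈ 227.07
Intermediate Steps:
a(R, s) = -3
E(P) = 2*P
w(W, h) = 2 + 1/(-3 + W) (w(W, h) = 2 + (2/(-3 + W))/2 = 2 + 1/(-3 + W))
(218 + w(18, -14)) + (-4*(-2) - 1) = (218 + (-5 + 2*18)/(-3 + 18)) + (-4*(-2) - 1) = (218 + (-5 + 36)/15) + (8 - 1) = (218 + (1/15)*31) + 7 = (218 + 31/15) + 7 = 3301/15 + 7 = 3406/15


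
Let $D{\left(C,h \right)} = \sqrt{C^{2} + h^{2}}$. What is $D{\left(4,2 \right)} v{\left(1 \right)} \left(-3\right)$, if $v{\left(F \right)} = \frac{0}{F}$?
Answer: $0$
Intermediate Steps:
$v{\left(F \right)} = 0$
$D{\left(4,2 \right)} v{\left(1 \right)} \left(-3\right) = \sqrt{4^{2} + 2^{2}} \cdot 0 \left(-3\right) = \sqrt{16 + 4} \cdot 0 \left(-3\right) = \sqrt{20} \cdot 0 \left(-3\right) = 2 \sqrt{5} \cdot 0 \left(-3\right) = 0 \left(-3\right) = 0$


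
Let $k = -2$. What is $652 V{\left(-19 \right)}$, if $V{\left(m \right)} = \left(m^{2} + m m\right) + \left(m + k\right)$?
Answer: $457052$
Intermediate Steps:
$V{\left(m \right)} = -2 + m + 2 m^{2}$ ($V{\left(m \right)} = \left(m^{2} + m m\right) + \left(m - 2\right) = \left(m^{2} + m^{2}\right) + \left(-2 + m\right) = 2 m^{2} + \left(-2 + m\right) = -2 + m + 2 m^{2}$)
$652 V{\left(-19 \right)} = 652 \left(-2 - 19 + 2 \left(-19\right)^{2}\right) = 652 \left(-2 - 19 + 2 \cdot 361\right) = 652 \left(-2 - 19 + 722\right) = 652 \cdot 701 = 457052$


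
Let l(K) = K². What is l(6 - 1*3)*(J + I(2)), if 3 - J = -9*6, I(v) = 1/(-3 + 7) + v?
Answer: 2133/4 ≈ 533.25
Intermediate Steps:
I(v) = ¼ + v (I(v) = 1/4 + v = ¼ + v)
J = 57 (J = 3 - (-9)*6 = 3 - 1*(-54) = 3 + 54 = 57)
l(6 - 1*3)*(J + I(2)) = (6 - 1*3)²*(57 + (¼ + 2)) = (6 - 3)²*(57 + 9/4) = 3²*(237/4) = 9*(237/4) = 2133/4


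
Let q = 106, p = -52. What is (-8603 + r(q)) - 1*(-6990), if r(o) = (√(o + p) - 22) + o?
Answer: -1529 + 3*√6 ≈ -1521.7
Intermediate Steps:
r(o) = -22 + o + √(-52 + o) (r(o) = (√(o - 52) - 22) + o = (√(-52 + o) - 22) + o = (-22 + √(-52 + o)) + o = -22 + o + √(-52 + o))
(-8603 + r(q)) - 1*(-6990) = (-8603 + (-22 + 106 + √(-52 + 106))) - 1*(-6990) = (-8603 + (-22 + 106 + √54)) + 6990 = (-8603 + (-22 + 106 + 3*√6)) + 6990 = (-8603 + (84 + 3*√6)) + 6990 = (-8519 + 3*√6) + 6990 = -1529 + 3*√6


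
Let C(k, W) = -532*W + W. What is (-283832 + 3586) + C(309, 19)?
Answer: -290335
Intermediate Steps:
C(k, W) = -531*W
(-283832 + 3586) + C(309, 19) = (-283832 + 3586) - 531*19 = -280246 - 10089 = -290335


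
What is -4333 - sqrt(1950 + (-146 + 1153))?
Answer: -4333 - sqrt(2957) ≈ -4387.4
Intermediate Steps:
-4333 - sqrt(1950 + (-146 + 1153)) = -4333 - sqrt(1950 + 1007) = -4333 - sqrt(2957)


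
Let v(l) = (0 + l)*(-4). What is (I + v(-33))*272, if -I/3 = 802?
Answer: -618528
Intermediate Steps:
I = -2406 (I = -3*802 = -2406)
v(l) = -4*l (v(l) = l*(-4) = -4*l)
(I + v(-33))*272 = (-2406 - 4*(-33))*272 = (-2406 + 132)*272 = -2274*272 = -618528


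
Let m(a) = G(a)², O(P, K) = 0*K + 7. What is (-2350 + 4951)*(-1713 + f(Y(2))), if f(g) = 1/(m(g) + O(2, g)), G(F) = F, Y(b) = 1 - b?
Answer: -35641503/8 ≈ -4.4552e+6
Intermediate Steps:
O(P, K) = 7 (O(P, K) = 0 + 7 = 7)
m(a) = a²
f(g) = 1/(7 + g²) (f(g) = 1/(g² + 7) = 1/(7 + g²))
(-2350 + 4951)*(-1713 + f(Y(2))) = (-2350 + 4951)*(-1713 + 1/(7 + (1 - 1*2)²)) = 2601*(-1713 + 1/(7 + (1 - 2)²)) = 2601*(-1713 + 1/(7 + (-1)²)) = 2601*(-1713 + 1/(7 + 1)) = 2601*(-1713 + 1/8) = 2601*(-1713 + ⅛) = 2601*(-13703/8) = -35641503/8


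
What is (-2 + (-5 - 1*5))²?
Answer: 144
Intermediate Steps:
(-2 + (-5 - 1*5))² = (-2 + (-5 - 5))² = (-2 - 10)² = (-12)² = 144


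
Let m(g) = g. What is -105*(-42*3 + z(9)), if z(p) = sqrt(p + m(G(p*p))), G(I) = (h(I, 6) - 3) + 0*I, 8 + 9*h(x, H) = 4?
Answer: 13230 - 175*sqrt(2) ≈ 12983.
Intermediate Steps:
h(x, H) = -4/9 (h(x, H) = -8/9 + (1/9)*4 = -8/9 + 4/9 = -4/9)
G(I) = -31/9 (G(I) = (-4/9 - 3) + 0*I = -31/9 + 0 = -31/9)
z(p) = sqrt(-31/9 + p) (z(p) = sqrt(p - 31/9) = sqrt(-31/9 + p))
-105*(-42*3 + z(9)) = -105*(-42*3 + sqrt(-31 + 9*9)/3) = -105*(-126 + sqrt(-31 + 81)/3) = -105*(-126 + sqrt(50)/3) = -105*(-126 + (5*sqrt(2))/3) = -105*(-126 + 5*sqrt(2)/3) = 13230 - 175*sqrt(2)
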